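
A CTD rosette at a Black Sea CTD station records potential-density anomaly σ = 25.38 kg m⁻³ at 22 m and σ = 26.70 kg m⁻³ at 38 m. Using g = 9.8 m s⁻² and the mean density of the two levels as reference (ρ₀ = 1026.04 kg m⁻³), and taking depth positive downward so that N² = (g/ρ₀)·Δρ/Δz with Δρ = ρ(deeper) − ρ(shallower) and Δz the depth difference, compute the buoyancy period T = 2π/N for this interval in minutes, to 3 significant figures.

Δρ = 1026.70 − 1025.38 = 1.32 kg m⁻³ over Δz = 38 − 22 = 16 m.
N² = (9.8/1026.04) × (1.32/16) = 7.8798 × 10⁻⁴ s⁻².
N = √(7.8798 × 10⁻⁴) = 0.028071 rad s⁻¹, so T = 2π/N = 223.83 s = 3.7305 min ≈ 3.73 min.
A positive N² confirms static stability across the interval.

3.73 min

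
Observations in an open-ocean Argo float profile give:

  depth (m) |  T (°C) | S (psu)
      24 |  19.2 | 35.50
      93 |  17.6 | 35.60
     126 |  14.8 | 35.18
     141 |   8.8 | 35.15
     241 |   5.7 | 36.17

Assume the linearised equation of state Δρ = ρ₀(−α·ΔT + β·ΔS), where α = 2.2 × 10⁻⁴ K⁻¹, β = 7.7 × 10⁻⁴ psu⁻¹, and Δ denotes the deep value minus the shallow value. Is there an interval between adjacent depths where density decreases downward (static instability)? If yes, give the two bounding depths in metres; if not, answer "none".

none

Evaluate Δρ/ρ₀ = −αΔT + βΔS across each adjacent pair:
  24–93 m: −αΔT+βΔS = −(2.2 × 10⁻⁴)(-1.6)+(7.7 × 10⁻⁴)(+0.10) = 4.3 × 10⁻⁴ → stable
  93–126 m: −αΔT+βΔS = −(2.2 × 10⁻⁴)(-2.8)+(7.7 × 10⁻⁴)(-0.42) = 2.9 × 10⁻⁴ → stable
  126–141 m: −αΔT+βΔS = −(2.2 × 10⁻⁴)(-6.0)+(7.7 × 10⁻⁴)(-0.03) = 1.3 × 10⁻³ → stable
  141–241 m: −αΔT+βΔS = −(2.2 × 10⁻⁴)(-3.1)+(7.7 × 10⁻⁴)(+1.02) = 1.5 × 10⁻³ → stable
Every interval has Δρ > 0: the column is stably stratified throughout.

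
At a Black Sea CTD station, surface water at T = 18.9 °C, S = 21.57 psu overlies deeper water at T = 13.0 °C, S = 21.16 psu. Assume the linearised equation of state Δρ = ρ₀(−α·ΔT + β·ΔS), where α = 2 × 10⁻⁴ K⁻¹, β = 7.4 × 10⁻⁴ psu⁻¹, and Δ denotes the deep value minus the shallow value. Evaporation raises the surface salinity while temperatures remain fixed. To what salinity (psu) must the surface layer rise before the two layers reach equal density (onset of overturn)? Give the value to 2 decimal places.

22.75 psu

Neutral buoyancy requires −α(T_deep − T_surf) + β(S_deep − S_surf′) = 0.
S_surf′ = S_deep − (α/β)·ΔT = 21.16 − (2 × 10⁻⁴/7.4 × 10⁻⁴)·(-5.9) = 22.7546 psu.
Increase required: 22.7546 − 21.57 = 1.1846 psu.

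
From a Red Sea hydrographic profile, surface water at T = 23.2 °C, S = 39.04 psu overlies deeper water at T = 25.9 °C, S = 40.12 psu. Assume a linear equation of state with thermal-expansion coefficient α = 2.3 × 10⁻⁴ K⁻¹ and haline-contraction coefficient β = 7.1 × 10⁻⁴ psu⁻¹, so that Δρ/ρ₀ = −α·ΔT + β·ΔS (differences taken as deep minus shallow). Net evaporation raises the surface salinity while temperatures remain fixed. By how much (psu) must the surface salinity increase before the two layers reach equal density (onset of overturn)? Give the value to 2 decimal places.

0.21 psu

Neutral buoyancy requires −α(T_deep − T_surf) + β(S_deep − S_surf′) = 0.
S_surf′ = S_deep − (α/β)·ΔT = 40.12 − (2.3 × 10⁻⁴/7.1 × 10⁻⁴)·(+2.7) = 39.2454 psu.
Increase required: 39.2454 − 39.04 = 0.2054 psu.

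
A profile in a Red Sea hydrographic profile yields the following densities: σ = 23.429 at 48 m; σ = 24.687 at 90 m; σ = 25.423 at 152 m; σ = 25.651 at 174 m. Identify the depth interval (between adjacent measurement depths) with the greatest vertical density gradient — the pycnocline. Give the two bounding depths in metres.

48–90 m

Compute the density gradient over each adjacent pair:
  48–90 m: Δρ/Δz = 1.258/42 = 0.030 kg m⁻⁴
  90–152 m: Δρ/Δz = 0.736/62 = 0.012 kg m⁻⁴
  152–174 m: Δρ/Δz = 0.228/22 = 0.010 kg m⁻⁴
The largest gradient is in the 48–90 m interval — the pycnocline.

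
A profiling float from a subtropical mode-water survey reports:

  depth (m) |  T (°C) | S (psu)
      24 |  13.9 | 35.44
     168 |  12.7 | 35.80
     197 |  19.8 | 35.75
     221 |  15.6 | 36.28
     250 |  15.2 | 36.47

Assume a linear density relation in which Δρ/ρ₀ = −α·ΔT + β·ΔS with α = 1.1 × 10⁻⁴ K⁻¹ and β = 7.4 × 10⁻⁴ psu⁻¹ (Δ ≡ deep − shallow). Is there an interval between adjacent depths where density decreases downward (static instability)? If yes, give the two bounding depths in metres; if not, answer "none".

Evaluate Δρ/ρ₀ = −αΔT + βΔS across each adjacent pair:
  24–168 m: −αΔT+βΔS = −(1.1 × 10⁻⁴)(-1.2)+(7.4 × 10⁻⁴)(+0.36) = 4.0 × 10⁻⁴ → stable
  168–197 m: −αΔT+βΔS = −(1.1 × 10⁻⁴)(+7.1)+(7.4 × 10⁻⁴)(-0.05) = -8.2 × 10⁻⁴ → UNSTABLE
  197–221 m: −αΔT+βΔS = −(1.1 × 10⁻⁴)(-4.2)+(7.4 × 10⁻⁴)(+0.53) = 8.5 × 10⁻⁴ → stable
  221–250 m: −αΔT+βΔS = −(1.1 × 10⁻⁴)(-0.4)+(7.4 × 10⁻⁴)(+0.19) = 1.8 × 10⁻⁴ → stable
The 168–197 m interval has Δρ < 0: lighter water underlies denser water.

168–197 m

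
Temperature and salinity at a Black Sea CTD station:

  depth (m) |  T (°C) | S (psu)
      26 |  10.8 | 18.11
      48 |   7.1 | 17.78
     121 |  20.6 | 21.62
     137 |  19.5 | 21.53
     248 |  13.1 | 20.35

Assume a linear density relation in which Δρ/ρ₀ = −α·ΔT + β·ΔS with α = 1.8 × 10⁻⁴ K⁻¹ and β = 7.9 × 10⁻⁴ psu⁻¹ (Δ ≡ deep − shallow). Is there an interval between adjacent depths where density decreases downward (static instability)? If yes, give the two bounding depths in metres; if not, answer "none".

Evaluate Δρ/ρ₀ = −αΔT + βΔS across each adjacent pair:
  26–48 m: −αΔT+βΔS = −(1.8 × 10⁻⁴)(-3.7)+(7.9 × 10⁻⁴)(-0.33) = 4.1 × 10⁻⁴ → stable
  48–121 m: −αΔT+βΔS = −(1.8 × 10⁻⁴)(+13.5)+(7.9 × 10⁻⁴)(+3.84) = 6.0 × 10⁻⁴ → stable
  121–137 m: −αΔT+βΔS = −(1.8 × 10⁻⁴)(-1.1)+(7.9 × 10⁻⁴)(-0.09) = 1.3 × 10⁻⁴ → stable
  137–248 m: −αΔT+βΔS = −(1.8 × 10⁻⁴)(-6.4)+(7.9 × 10⁻⁴)(-1.18) = 2.2 × 10⁻⁴ → stable
Every interval has Δρ > 0: the column is stably stratified throughout.

none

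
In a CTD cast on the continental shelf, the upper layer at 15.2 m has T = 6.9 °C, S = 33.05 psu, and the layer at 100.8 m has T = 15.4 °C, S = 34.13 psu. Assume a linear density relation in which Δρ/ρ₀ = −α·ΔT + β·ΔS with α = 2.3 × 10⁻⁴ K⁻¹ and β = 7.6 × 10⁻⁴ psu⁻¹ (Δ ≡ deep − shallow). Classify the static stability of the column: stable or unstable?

ΔT = 15.4 − 6.9 = +8.5 K and ΔS = 34.13 − 33.05 = +1.08 psu (deep − shallow).
−αΔT = -1.955 × 10⁻³; βΔS = 8.208 × 10⁻⁴; sum Δρ/ρ₀ = -1.1342 × 10⁻³.
Δρ/ρ₀ < 0, so Δρ < 0: deeper water is lighter → statically unstable; the column would overturn.

unstable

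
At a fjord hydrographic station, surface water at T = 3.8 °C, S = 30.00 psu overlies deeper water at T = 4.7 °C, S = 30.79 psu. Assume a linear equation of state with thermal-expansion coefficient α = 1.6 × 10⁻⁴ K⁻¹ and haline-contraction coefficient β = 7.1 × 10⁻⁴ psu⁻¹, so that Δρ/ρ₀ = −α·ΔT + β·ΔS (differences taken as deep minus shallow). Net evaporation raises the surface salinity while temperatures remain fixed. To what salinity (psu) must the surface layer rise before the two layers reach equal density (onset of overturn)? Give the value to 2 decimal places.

30.59 psu

Neutral buoyancy requires −α(T_deep − T_surf) + β(S_deep − S_surf′) = 0.
S_surf′ = S_deep − (α/β)·ΔT = 30.79 − (1.6 × 10⁻⁴/7.1 × 10⁻⁴)·(+0.9) = 30.5872 psu.
Increase required: 30.5872 − 30.00 = 0.5872 psu.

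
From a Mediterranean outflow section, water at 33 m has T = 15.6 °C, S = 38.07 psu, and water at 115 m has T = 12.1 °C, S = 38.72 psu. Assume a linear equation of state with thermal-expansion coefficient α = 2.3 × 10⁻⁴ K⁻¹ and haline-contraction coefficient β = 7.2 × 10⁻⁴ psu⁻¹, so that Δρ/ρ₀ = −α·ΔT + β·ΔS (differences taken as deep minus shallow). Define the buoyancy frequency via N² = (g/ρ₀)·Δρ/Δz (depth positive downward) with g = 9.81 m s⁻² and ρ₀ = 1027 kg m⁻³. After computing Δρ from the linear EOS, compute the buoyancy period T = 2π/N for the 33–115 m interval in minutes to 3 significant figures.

8.49 min

ΔT = -3.5 K, ΔS = +0.65 psu (deep − shallow).
Δρ/ρ₀ = −αΔT + βΔS = 8.05 × 10⁻⁴ + 4.68 × 10⁻⁴ = 1.273 × 10⁻³, so Δρ ≈ 1.307 kg m⁻³.
N² = (g/ρ₀)·Δρ/Δz = g·(Δρ/ρ₀)/Δz = 9.81 × 1.273 × 10⁻³ / 82 = 1.5229 × 10⁻⁴ s⁻².
N = √(1.5229 × 10⁻⁴) = 0.012341 rad s⁻¹ → T = 2π/N = 509.13 s = 8.4855 min ≈ 8.49 min.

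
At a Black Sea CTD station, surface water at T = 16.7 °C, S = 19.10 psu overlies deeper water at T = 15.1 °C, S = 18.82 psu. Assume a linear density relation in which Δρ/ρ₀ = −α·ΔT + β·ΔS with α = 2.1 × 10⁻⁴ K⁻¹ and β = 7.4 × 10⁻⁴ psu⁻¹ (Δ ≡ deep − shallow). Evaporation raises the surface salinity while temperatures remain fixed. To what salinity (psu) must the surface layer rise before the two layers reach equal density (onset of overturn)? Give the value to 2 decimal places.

19.27 psu

Neutral buoyancy requires −α(T_deep − T_surf) + β(S_deep − S_surf′) = 0.
S_surf′ = S_deep − (α/β)·ΔT = 18.82 − (2.1 × 10⁻⁴/7.4 × 10⁻⁴)·(-1.6) = 19.2741 psu.
Increase required: 19.2741 − 19.10 = 0.1741 psu.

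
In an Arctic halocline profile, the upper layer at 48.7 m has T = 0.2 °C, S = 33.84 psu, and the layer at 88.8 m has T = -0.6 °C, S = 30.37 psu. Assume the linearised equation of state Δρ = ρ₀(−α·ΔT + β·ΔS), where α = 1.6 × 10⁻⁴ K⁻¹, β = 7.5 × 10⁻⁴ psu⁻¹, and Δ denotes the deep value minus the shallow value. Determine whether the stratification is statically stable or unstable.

ΔT = -0.6 − 0.2 = -0.8 K and ΔS = 30.37 − 33.84 = -3.47 psu (deep − shallow).
−αΔT = 1.28 × 10⁻⁴; βΔS = -2.6025 × 10⁻³; sum Δρ/ρ₀ = -2.4745 × 10⁻³.
Δρ/ρ₀ < 0, so Δρ < 0: deeper water is lighter → statically unstable; the column would overturn.

unstable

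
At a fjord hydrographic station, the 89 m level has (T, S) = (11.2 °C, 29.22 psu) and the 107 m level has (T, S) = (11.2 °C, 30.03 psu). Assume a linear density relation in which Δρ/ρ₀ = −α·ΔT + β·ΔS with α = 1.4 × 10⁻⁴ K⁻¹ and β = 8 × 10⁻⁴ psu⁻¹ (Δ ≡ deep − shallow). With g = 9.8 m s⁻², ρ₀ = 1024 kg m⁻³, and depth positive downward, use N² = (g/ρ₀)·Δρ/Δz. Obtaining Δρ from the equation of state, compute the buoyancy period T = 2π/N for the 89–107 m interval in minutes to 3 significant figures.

5.58 min

ΔT = +0.0 K, ΔS = +0.81 psu (deep − shallow).
Δρ/ρ₀ = −αΔT + βΔS = 0 + 6.48 × 10⁻⁴ = 6.48 × 10⁻⁴, so Δρ ≈ 0.6636 kg m⁻³.
N² = (g/ρ₀)·Δρ/Δz = g·(Δρ/ρ₀)/Δz = 9.8 × 6.48 × 10⁻⁴ / 18 = 3.5280 × 10⁻⁴ s⁻².
N = √(3.5280 × 10⁻⁴) = 0.018783 rad s⁻¹ → T = 2π/N = 334.51 s = 5.5752 min ≈ 5.58 min.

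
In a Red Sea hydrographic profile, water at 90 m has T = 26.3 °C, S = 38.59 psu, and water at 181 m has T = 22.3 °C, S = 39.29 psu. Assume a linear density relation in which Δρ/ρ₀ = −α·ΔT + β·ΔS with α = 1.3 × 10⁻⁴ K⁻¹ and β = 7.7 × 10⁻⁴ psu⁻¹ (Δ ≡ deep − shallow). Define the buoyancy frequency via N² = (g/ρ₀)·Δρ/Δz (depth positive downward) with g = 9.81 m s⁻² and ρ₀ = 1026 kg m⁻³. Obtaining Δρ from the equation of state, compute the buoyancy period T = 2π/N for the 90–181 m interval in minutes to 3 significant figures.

9.80 min

ΔT = -4.0 K, ΔS = +0.70 psu (deep − shallow).
Δρ/ρ₀ = −αΔT + βΔS = 5.20 × 10⁻⁴ + 5.39 × 10⁻⁴ = 1.059 × 10⁻³, so Δρ ≈ 1.087 kg m⁻³.
N² = (g/ρ₀)·Δρ/Δz = g·(Δρ/ρ₀)/Δz = 9.81 × 1.059 × 10⁻³ / 91 = 1.1416 × 10⁻⁴ s⁻².
N = √(1.1416 × 10⁻⁴) = 0.010685 rad s⁻¹ → T = 2π/N = 588.04 s = 9.8007 min ≈ 9.80 min.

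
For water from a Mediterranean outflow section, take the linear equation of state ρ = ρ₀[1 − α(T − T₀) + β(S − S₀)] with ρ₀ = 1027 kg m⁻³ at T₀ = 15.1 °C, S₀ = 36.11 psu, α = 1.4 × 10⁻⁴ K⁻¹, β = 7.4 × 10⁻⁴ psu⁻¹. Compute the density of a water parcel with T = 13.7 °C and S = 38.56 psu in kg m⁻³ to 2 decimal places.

1029.06 kg m⁻³

T − T₀ = -1.4 K, S − S₀ = +2.45 psu.
Bracket = 1 − α·(-1.4) + β·(+2.45) = 1 + (2.009 × 10⁻³) = 1.0020090.
ρ = 1027 × 1.0020090 = 1029.06 kg m⁻³.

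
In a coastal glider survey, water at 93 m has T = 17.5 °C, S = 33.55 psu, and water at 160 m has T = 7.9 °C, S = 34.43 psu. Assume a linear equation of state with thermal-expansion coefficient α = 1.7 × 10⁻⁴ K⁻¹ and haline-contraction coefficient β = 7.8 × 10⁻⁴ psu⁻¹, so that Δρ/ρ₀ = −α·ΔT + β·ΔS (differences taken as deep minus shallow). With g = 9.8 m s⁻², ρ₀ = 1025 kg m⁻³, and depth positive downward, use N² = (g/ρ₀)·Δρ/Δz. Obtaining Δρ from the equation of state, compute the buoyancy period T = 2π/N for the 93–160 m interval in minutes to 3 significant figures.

ΔT = -9.6 K, ΔS = +0.88 psu (deep − shallow).
Δρ/ρ₀ = −αΔT + βΔS = 1.632 × 10⁻³ + 6.864 × 10⁻⁴ = 2.3184 × 10⁻³, so Δρ ≈ 2.376 kg m⁻³.
N² = (g/ρ₀)·Δρ/Δz = g·(Δρ/ρ₀)/Δz = 9.8 × 2.3184 × 10⁻³ / 67 = 3.3911 × 10⁻⁴ s⁻².
N = √(3.3911 × 10⁻⁴) = 0.018415 rad s⁻¹ → T = 2π/N = 341.20 s = 5.6867 min ≈ 5.69 min.

5.69 min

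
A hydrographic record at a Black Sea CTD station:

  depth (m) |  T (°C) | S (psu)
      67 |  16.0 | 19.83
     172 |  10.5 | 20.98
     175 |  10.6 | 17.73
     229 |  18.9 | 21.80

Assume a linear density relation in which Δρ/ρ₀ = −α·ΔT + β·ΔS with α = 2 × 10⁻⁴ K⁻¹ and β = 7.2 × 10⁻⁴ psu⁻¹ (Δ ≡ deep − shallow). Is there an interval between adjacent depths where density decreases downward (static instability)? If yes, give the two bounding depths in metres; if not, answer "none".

Evaluate Δρ/ρ₀ = −αΔT + βΔS across each adjacent pair:
  67–172 m: −αΔT+βΔS = −(2 × 10⁻⁴)(-5.5)+(7.2 × 10⁻⁴)(+1.15) = 1.9 × 10⁻³ → stable
  172–175 m: −αΔT+βΔS = −(2 × 10⁻⁴)(+0.1)+(7.2 × 10⁻⁴)(-3.25) = -2.4 × 10⁻³ → UNSTABLE
  175–229 m: −αΔT+βΔS = −(2 × 10⁻⁴)(+8.3)+(7.2 × 10⁻⁴)(+4.07) = 1.3 × 10⁻³ → stable
The 172–175 m interval has Δρ < 0: lighter water underlies denser water.

172–175 m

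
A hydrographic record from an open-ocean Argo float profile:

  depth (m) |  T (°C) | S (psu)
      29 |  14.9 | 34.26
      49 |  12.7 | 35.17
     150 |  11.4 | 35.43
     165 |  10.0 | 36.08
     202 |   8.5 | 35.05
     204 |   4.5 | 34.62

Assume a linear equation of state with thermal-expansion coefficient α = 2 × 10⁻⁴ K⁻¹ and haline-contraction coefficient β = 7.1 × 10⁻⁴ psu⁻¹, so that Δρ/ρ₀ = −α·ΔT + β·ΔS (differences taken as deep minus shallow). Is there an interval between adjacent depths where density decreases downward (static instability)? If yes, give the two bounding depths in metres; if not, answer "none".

Evaluate Δρ/ρ₀ = −αΔT + βΔS across each adjacent pair:
  29–49 m: −αΔT+βΔS = −(2 × 10⁻⁴)(-2.2)+(7.1 × 10⁻⁴)(+0.91) = 1.1 × 10⁻³ → stable
  49–150 m: −αΔT+βΔS = −(2 × 10⁻⁴)(-1.3)+(7.1 × 10⁻⁴)(+0.26) = 4.4 × 10⁻⁴ → stable
  150–165 m: −αΔT+βΔS = −(2 × 10⁻⁴)(-1.4)+(7.1 × 10⁻⁴)(+0.65) = 7.4 × 10⁻⁴ → stable
  165–202 m: −αΔT+βΔS = −(2 × 10⁻⁴)(-1.5)+(7.1 × 10⁻⁴)(-1.03) = -4.3 × 10⁻⁴ → UNSTABLE
  202–204 m: −αΔT+βΔS = −(2 × 10⁻⁴)(-4.0)+(7.1 × 10⁻⁴)(-0.43) = 4.9 × 10⁻⁴ → stable
The 165–202 m interval has Δρ < 0: lighter water underlies denser water.

165–202 m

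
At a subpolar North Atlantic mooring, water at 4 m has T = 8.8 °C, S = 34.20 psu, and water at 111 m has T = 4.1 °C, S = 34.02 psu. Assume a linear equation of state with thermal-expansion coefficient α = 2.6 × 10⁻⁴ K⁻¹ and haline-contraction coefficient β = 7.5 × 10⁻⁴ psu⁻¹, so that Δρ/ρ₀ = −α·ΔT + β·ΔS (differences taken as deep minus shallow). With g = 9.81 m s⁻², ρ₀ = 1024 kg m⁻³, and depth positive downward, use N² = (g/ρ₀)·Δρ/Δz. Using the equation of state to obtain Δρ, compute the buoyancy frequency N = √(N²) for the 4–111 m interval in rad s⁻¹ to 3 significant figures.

9.98 × 10⁻³ rad s⁻¹

ΔT = -4.7 K, ΔS = -0.18 psu (deep − shallow).
Δρ/ρ₀ = −αΔT + βΔS = 1.222 × 10⁻³ − 1.35 × 10⁻⁴ = 1.087 × 10⁻³, so Δρ ≈ 1.113 kg m⁻³.
N² = (g/ρ₀)·Δρ/Δz = g·(Δρ/ρ₀)/Δz = 9.81 × 1.087 × 10⁻³ / 107 = 9.9659 × 10⁻⁵ s⁻².
N = √(9.9659 × 10⁻⁵) = 9.9829 × 10⁻³ rad s⁻¹ ≈ 9.98 × 10⁻³ rad s⁻¹.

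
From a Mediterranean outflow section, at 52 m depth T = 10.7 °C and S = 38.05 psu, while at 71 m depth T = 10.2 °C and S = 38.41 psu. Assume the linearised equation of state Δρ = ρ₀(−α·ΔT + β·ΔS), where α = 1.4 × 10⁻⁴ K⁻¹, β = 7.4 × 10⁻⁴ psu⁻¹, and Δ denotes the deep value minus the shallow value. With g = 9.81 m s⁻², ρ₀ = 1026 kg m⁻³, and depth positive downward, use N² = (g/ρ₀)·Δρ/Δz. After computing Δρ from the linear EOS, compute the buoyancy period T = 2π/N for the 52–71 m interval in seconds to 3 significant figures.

477 s

ΔT = -0.5 K, ΔS = +0.36 psu (deep − shallow).
Δρ/ρ₀ = −αΔT + βΔS = 7.00 × 10⁻⁵ + 2.664 × 10⁻⁴ = 3.364 × 10⁻⁴, so Δρ ≈ 0.3451 kg m⁻³.
N² = (g/ρ₀)·Δρ/Δz = g·(Δρ/ρ₀)/Δz = 9.81 × 3.364 × 10⁻⁴ / 19 = 1.7369 × 10⁻⁴ s⁻².
N = √(1.7369 × 10⁻⁴) = 0.013179 rad s⁻¹ → T = 2π/N = 476.76 s ≈ 477 s.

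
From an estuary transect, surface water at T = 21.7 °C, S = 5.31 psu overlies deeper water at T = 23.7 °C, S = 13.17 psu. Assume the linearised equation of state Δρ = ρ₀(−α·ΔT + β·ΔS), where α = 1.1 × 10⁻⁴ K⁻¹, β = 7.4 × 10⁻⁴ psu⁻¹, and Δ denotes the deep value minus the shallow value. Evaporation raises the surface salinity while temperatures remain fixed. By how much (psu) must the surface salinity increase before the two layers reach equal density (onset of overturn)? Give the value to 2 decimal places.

Neutral buoyancy requires −α(T_deep − T_surf) + β(S_deep − S_surf′) = 0.
S_surf′ = S_deep − (α/β)·ΔT = 13.17 − (1.1 × 10⁻⁴/7.4 × 10⁻⁴)·(+2.0) = 12.8727 psu.
Increase required: 12.8727 − 5.31 = 7.5627 psu.

7.56 psu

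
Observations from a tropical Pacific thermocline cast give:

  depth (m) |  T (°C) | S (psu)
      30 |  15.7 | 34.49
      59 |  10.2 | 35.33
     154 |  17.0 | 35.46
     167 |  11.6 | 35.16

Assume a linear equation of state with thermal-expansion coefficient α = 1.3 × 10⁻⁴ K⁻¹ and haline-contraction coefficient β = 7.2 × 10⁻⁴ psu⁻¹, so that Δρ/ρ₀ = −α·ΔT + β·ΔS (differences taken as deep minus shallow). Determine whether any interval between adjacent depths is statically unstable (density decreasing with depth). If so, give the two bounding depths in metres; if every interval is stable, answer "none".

59–154 m

Evaluate Δρ/ρ₀ = −αΔT + βΔS across each adjacent pair:
  30–59 m: −αΔT+βΔS = −(1.3 × 10⁻⁴)(-5.5)+(7.2 × 10⁻⁴)(+0.84) = 1.3 × 10⁻³ → stable
  59–154 m: −αΔT+βΔS = −(1.3 × 10⁻⁴)(+6.8)+(7.2 × 10⁻⁴)(+0.13) = -7.9 × 10⁻⁴ → UNSTABLE
  154–167 m: −αΔT+βΔS = −(1.3 × 10⁻⁴)(-5.4)+(7.2 × 10⁻⁴)(-0.30) = 4.9 × 10⁻⁴ → stable
The 59–154 m interval has Δρ < 0: lighter water underlies denser water.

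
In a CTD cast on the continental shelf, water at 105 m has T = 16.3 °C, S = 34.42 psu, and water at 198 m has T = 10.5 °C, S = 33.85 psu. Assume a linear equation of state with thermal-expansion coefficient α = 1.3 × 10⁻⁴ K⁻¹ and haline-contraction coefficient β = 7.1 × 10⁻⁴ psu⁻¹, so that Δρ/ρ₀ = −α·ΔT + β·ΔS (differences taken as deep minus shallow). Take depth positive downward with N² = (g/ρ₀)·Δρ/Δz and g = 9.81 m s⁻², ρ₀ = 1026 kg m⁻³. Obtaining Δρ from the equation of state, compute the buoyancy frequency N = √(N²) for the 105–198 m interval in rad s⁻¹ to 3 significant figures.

ΔT = -5.8 K, ΔS = -0.57 psu (deep − shallow).
Δρ/ρ₀ = −αΔT + βΔS = 7.54 × 10⁻⁴ − 4.047 × 10⁻⁴ = 3.493 × 10⁻⁴, so Δρ ≈ 0.3584 kg m⁻³.
N² = (g/ρ₀)·Δρ/Δz = g·(Δρ/ρ₀)/Δz = 9.81 × 3.493 × 10⁻⁴ / 93 = 3.6846 × 10⁻⁵ s⁻².
N = √(3.6846 × 10⁻⁵) = 6.0701 × 10⁻³ rad s⁻¹ ≈ 6.07 × 10⁻³ rad s⁻¹.

6.07 × 10⁻³ rad s⁻¹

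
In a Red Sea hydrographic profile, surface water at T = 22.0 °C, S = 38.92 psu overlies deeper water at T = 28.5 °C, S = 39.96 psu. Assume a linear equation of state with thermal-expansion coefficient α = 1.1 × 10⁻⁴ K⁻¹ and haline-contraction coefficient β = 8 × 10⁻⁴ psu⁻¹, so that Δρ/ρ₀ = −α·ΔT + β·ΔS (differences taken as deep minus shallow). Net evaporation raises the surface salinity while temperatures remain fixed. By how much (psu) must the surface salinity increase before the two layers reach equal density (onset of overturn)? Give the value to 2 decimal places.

0.15 psu

Neutral buoyancy requires −α(T_deep − T_surf) + β(S_deep − S_surf′) = 0.
S_surf′ = S_deep − (α/β)·ΔT = 39.96 − (1.1 × 10⁻⁴/8 × 10⁻⁴)·(+6.5) = 39.0663 psu.
Increase required: 39.0663 − 38.92 = 0.1463 psu.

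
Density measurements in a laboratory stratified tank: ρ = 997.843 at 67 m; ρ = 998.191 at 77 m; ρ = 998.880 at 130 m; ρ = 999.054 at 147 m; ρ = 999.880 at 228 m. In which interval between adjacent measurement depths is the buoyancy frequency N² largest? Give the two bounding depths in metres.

67–77 m

Compute the density gradient over each adjacent pair:
  67–77 m: Δρ/Δz = 0.348/10 = 0.035 kg m⁻⁴
  77–130 m: Δρ/Δz = 0.689/53 = 0.013 kg m⁻⁴
  130–147 m: Δρ/Δz = 0.174/17 = 0.010 kg m⁻⁴
  147–228 m: Δρ/Δz = 0.826/81 = 0.010 kg m⁻⁴
The largest gradient is in the 67–77 m interval — the pycnocline.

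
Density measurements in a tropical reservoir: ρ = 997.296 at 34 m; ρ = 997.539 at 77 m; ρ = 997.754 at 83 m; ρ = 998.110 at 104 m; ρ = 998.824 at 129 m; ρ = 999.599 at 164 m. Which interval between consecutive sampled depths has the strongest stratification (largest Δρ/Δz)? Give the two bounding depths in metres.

Compute the density gradient over each adjacent pair:
  34–77 m: Δρ/Δz = 0.243/43 = 5.7 × 10⁻³ kg m⁻⁴
  77–83 m: Δρ/Δz = 0.215/6 = 0.036 kg m⁻⁴
  83–104 m: Δρ/Δz = 0.356/21 = 0.017 kg m⁻⁴
  104–129 m: Δρ/Δz = 0.714/25 = 0.029 kg m⁻⁴
  129–164 m: Δρ/Δz = 0.775/35 = 0.022 kg m⁻⁴
The largest gradient is in the 77–83 m interval — the pycnocline.

77–83 m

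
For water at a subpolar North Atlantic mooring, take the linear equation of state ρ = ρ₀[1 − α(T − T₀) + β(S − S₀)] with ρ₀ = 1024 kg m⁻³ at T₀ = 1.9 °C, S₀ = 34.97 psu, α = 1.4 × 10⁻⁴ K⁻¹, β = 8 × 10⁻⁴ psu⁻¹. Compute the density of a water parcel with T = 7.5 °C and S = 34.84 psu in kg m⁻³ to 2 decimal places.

1023.09 kg m⁻³

T − T₀ = +5.6 K, S − S₀ = -0.13 psu.
Bracket = 1 − α·(+5.6) + β·(-0.13) = 1 + (-8.88 × 10⁻⁴) = 0.9991120.
ρ = 1024 × 0.9991120 = 1023.09 kg m⁻³.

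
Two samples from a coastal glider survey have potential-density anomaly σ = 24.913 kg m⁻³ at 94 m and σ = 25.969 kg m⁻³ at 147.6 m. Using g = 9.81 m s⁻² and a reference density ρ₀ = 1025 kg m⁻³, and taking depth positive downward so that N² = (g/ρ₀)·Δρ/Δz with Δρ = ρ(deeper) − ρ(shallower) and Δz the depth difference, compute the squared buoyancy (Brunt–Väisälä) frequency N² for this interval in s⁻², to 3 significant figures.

1.89 × 10⁻⁴ s⁻²

Δρ = 1025.969 − 1024.913 = 1.056 kg m⁻³ over Δz = 147.6 − 94 = 53.6 m.
N² = (9.81/1025) × (1.056/53.6) = 1.8856 × 10⁻⁴ s⁻² ≈ 1.89 × 10⁻⁴ s⁻².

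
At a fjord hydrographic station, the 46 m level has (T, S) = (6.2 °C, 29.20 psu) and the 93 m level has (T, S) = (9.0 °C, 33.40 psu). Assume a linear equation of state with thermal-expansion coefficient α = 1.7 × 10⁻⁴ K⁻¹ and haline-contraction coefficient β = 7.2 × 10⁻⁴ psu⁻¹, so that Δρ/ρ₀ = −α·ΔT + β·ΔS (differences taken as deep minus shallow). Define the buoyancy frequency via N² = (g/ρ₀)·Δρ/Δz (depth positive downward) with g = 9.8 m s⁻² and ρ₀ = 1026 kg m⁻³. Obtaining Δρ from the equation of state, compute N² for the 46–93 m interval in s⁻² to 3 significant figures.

5.31 × 10⁻⁴ s⁻²

ΔT = +2.8 K, ΔS = +4.20 psu (deep − shallow).
Δρ/ρ₀ = −αΔT + βΔS = -4.76 × 10⁻⁴ + 3.024 × 10⁻³ = 2.548 × 10⁻³, so Δρ ≈ 2.614 kg m⁻³.
N² = (g/ρ₀)·Δρ/Δz = g·(Δρ/ρ₀)/Δz = 9.8 × 2.548 × 10⁻³ / 47 = 5.3129 × 10⁻⁴ s⁻² ≈ 5.31 × 10⁻⁴ s⁻².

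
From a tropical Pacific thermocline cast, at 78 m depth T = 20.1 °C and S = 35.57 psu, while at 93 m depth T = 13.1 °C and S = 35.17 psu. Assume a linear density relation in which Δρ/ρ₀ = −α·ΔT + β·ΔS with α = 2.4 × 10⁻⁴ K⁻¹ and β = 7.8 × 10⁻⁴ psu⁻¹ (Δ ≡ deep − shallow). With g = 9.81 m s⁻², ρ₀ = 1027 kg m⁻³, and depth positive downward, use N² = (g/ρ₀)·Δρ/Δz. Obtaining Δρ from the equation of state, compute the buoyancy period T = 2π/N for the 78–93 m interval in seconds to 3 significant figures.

ΔT = -7.0 K, ΔS = -0.40 psu (deep − shallow).
Δρ/ρ₀ = −αΔT + βΔS = 1.68 × 10⁻³ − 3.12 × 10⁻⁴ = 1.368 × 10⁻³, so Δρ ≈ 1.405 kg m⁻³.
N² = (g/ρ₀)·Δρ/Δz = g·(Δρ/ρ₀)/Δz = 9.81 × 1.368 × 10⁻³ / 15 = 8.9467 × 10⁻⁴ s⁻².
N = √(8.9467 × 10⁻⁴) = 0.029911 rad s⁻¹ → T = 2π/N = 210.06 s ≈ 210 s.

210 s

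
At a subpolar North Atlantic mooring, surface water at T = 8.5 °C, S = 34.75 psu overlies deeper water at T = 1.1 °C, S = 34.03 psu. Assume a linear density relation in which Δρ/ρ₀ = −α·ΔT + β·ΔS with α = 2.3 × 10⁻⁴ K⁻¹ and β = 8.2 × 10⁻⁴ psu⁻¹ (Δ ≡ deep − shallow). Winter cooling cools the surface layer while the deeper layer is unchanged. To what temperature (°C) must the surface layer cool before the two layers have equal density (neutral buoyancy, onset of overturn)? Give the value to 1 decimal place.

Neutral buoyancy requires Δρ = 0, i.e. −α(T_deep − T_surf′) + β(S_deep − S_surf) = 0.
T_surf′ = T_deep − (β/α)·ΔS = 1.1 − (8.2 × 10⁻⁴/2.3 × 10⁻⁴)·(-0.72) = 3.667 °C.
Cooling required: 8.5 − (3.667) = 4.833 °C.

3.7 °C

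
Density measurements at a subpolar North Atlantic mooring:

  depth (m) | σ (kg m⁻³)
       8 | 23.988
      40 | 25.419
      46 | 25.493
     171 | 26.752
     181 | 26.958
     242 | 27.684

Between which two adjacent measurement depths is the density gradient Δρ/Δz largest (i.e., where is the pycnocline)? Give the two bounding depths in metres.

Compute the density gradient over each adjacent pair:
  8–40 m: Δρ/Δz = 1.431/32 = 0.045 kg m⁻⁴
  40–46 m: Δρ/Δz = 0.074/6 = 0.012 kg m⁻⁴
  46–171 m: Δρ/Δz = 1.259/125 = 0.010 kg m⁻⁴
  171–181 m: Δρ/Δz = 0.206/10 = 0.021 kg m⁻⁴
  181–242 m: Δρ/Δz = 0.726/61 = 0.012 kg m⁻⁴
The largest gradient is in the 8–40 m interval — the pycnocline.

8–40 m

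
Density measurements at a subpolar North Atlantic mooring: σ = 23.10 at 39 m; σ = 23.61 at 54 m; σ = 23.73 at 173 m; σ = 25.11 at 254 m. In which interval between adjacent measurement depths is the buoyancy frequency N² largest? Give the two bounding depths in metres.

Compute the density gradient over each adjacent pair:
  39–54 m: Δρ/Δz = 0.51/15 = 0.034 kg m⁻⁴
  54–173 m: Δρ/Δz = 0.12/119 = 1.0 × 10⁻³ kg m⁻⁴
  173–254 m: Δρ/Δz = 1.38/81 = 0.017 kg m⁻⁴
The largest gradient is in the 39–54 m interval — the pycnocline.

39–54 m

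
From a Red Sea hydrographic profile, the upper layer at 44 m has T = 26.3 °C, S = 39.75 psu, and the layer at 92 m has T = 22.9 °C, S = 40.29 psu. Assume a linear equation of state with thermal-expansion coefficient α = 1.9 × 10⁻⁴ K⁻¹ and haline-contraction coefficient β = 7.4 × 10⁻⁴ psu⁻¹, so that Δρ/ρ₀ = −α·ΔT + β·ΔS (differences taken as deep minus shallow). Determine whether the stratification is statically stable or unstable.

stable

ΔT = 22.9 − 26.3 = -3.4 K and ΔS = 40.29 − 39.75 = +0.54 psu (deep − shallow).
−αΔT = 6.46 × 10⁻⁴; βΔS = 3.996 × 10⁻⁴; sum Δρ/ρ₀ = 1.0456 × 10⁻³.
Δρ/ρ₀ > 0, so Δρ > 0: deeper water is denser → statically stable.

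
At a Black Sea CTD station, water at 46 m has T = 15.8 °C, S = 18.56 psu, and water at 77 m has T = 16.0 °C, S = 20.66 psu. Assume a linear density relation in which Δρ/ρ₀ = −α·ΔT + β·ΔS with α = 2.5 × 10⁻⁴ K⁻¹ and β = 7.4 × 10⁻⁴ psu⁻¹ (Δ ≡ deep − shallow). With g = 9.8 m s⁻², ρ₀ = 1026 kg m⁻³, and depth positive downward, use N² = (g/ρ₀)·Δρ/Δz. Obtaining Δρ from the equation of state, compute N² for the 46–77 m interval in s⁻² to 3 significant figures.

ΔT = +0.2 K, ΔS = +2.10 psu (deep − shallow).
Δρ/ρ₀ = −αΔT + βΔS = -5.00 × 10⁻⁵ + 1.554 × 10⁻³ = 1.504 × 10⁻³, so Δρ ≈ 1.543 kg m⁻³.
N² = (g/ρ₀)·Δρ/Δz = g·(Δρ/ρ₀)/Δz = 9.8 × 1.504 × 10⁻³ / 31 = 4.7546 × 10⁻⁴ s⁻² ≈ 4.75 × 10⁻⁴ s⁻².

4.75 × 10⁻⁴ s⁻²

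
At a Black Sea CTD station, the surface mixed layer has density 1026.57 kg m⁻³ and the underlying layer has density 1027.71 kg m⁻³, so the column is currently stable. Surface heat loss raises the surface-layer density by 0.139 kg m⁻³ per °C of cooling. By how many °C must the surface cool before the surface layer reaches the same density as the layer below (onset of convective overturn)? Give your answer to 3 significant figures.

8.20 °C

Density deficit of the surface layer: 1027.71 − 1026.57 = 1.14 kg m⁻³.
Required change = 1.14 / 0.139 = 8.20 °C.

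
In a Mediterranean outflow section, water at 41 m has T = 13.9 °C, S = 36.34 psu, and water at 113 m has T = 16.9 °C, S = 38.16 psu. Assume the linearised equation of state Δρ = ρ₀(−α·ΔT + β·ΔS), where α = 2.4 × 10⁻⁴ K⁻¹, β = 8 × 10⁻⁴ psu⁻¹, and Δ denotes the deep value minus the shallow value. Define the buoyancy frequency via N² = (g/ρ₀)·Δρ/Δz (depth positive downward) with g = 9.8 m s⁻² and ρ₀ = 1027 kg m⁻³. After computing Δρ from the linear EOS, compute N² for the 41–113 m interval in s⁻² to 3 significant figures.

1.00 × 10⁻⁴ s⁻²

ΔT = +3.0 K, ΔS = +1.82 psu (deep − shallow).
Δρ/ρ₀ = −αΔT + βΔS = -7.20 × 10⁻⁴ + 1.456 × 10⁻³ = 7.36 × 10⁻⁴, so Δρ ≈ 0.7559 kg m⁻³.
N² = (g/ρ₀)·Δρ/Δz = g·(Δρ/ρ₀)/Δz = 9.8 × 7.36 × 10⁻⁴ / 72 = 1.0018 × 10⁻⁴ s⁻² ≈ 1.00 × 10⁻⁴ s⁻².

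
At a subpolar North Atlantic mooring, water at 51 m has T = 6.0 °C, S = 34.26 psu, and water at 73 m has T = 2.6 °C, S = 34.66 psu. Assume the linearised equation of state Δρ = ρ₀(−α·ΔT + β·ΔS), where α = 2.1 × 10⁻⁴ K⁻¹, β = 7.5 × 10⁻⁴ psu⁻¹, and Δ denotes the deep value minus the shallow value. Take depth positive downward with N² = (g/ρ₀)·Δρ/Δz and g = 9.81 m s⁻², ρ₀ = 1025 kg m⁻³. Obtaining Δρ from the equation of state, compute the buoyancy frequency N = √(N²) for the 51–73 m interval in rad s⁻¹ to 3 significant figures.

0.0213 rad s⁻¹

ΔT = -3.4 K, ΔS = +0.40 psu (deep − shallow).
Δρ/ρ₀ = −αΔT + βΔS = 7.14 × 10⁻⁴ + 3.00 × 10⁻⁴ = 1.014 × 10⁻³, so Δρ ≈ 1.039 kg m⁻³.
N² = (g/ρ₀)·Δρ/Δz = g·(Δρ/ρ₀)/Δz = 9.81 × 1.014 × 10⁻³ / 22 = 4.5215 × 10⁻⁴ s⁻².
N = √(4.5215 × 10⁻⁴) = 0.021264 rad s⁻¹ ≈ 0.0213 rad s⁻¹.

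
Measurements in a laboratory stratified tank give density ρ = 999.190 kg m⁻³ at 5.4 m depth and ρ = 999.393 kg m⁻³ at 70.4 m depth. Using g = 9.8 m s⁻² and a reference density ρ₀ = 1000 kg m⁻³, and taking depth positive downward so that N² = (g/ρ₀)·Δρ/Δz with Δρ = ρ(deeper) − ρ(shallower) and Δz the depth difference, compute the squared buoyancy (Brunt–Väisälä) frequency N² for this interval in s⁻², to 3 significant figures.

3.06 × 10⁻⁵ s⁻²

Δρ = 999.393 − 999.190 = 0.203 kg m⁻³ over Δz = 70.4 − 5.4 = 65 m.
N² = (9.8/1000) × (0.203/65) = 3.0606 × 10⁻⁵ s⁻² ≈ 3.06 × 10⁻⁵ s⁻².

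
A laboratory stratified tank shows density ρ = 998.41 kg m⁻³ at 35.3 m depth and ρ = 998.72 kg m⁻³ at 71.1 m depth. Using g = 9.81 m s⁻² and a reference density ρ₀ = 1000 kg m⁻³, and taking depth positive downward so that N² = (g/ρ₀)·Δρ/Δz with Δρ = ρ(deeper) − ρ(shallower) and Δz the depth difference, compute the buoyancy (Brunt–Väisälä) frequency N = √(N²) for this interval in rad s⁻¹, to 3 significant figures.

9.22 × 10⁻³ rad s⁻¹

Δρ = 998.72 − 998.41 = 0.31 kg m⁻³ over Δz = 71.1 − 35.3 = 35.8 m.
N² = (9.81/1000) × (0.31/35.8) = 8.4947 × 10⁻⁵ s⁻².
N = √(8.4947 × 10⁻⁵) = 9.2167 × 10⁻³ rad s⁻¹ ≈ 9.22 × 10⁻³ rad s⁻¹.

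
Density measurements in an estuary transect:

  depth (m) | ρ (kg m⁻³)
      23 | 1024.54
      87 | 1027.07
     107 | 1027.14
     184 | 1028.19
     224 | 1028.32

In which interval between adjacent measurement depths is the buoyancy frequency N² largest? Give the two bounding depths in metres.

23–87 m

Compute the density gradient over each adjacent pair:
  23–87 m: Δρ/Δz = 2.53/64 = 0.040 kg m⁻⁴
  87–107 m: Δρ/Δz = 0.07/20 = 3.5 × 10⁻³ kg m⁻⁴
  107–184 m: Δρ/Δz = 1.05/77 = 0.014 kg m⁻⁴
  184–224 m: Δρ/Δz = 0.13/40 = 3.3 × 10⁻³ kg m⁻⁴
The largest gradient is in the 23–87 m interval — the pycnocline.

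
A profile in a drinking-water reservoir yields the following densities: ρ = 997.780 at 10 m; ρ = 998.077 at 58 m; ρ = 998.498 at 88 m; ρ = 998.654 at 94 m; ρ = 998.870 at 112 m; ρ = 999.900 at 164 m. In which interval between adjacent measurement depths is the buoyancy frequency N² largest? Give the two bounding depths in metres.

88–94 m

Compute the density gradient over each adjacent pair:
  10–58 m: Δρ/Δz = 0.297/48 = 6.2 × 10⁻³ kg m⁻⁴
  58–88 m: Δρ/Δz = 0.421/30 = 0.014 kg m⁻⁴
  88–94 m: Δρ/Δz = 0.156/6 = 0.026 kg m⁻⁴
  94–112 m: Δρ/Δz = 0.216/18 = 0.012 kg m⁻⁴
  112–164 m: Δρ/Δz = 1.030/52 = 0.020 kg m⁻⁴
The largest gradient is in the 88–94 m interval — the pycnocline.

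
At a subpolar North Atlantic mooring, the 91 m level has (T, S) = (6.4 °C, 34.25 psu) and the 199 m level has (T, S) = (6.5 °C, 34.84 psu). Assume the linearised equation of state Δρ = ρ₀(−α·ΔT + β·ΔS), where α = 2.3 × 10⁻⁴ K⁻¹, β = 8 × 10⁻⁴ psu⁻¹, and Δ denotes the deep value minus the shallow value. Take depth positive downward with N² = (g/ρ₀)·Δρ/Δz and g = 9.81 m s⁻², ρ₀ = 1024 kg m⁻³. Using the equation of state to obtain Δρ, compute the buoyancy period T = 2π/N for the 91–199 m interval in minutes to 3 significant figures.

ΔT = +0.1 K, ΔS = +0.59 psu (deep − shallow).
Δρ/ρ₀ = −αΔT + βΔS = -2.30 × 10⁻⁵ + 4.72 × 10⁻⁴ = 4.49 × 10⁻⁴, so Δρ ≈ 0.4598 kg m⁻³.
N² = (g/ρ₀)·Δρ/Δz = g·(Δρ/ρ₀)/Δz = 9.81 × 4.49 × 10⁻⁴ / 108 = 4.0784 × 10⁻⁵ s⁻².
N = √(4.0784 × 10⁻⁵) = 6.3862 × 10⁻³ rad s⁻¹ → T = 2π/N = 983.87 s = 16.398 min ≈ 16.4 min.

16.4 min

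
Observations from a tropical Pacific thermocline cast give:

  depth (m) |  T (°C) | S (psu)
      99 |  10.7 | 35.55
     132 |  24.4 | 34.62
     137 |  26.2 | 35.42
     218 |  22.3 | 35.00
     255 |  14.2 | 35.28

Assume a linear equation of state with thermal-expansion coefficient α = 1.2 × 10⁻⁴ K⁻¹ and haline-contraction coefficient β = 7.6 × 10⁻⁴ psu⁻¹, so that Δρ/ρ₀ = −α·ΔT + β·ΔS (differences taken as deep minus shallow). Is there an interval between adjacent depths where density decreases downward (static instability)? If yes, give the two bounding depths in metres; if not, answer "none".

99–132 m

Evaluate Δρ/ρ₀ = −αΔT + βΔS across each adjacent pair:
  99–132 m: −αΔT+βΔS = −(1.2 × 10⁻⁴)(+13.7)+(7.6 × 10⁻⁴)(-0.93) = -2.4 × 10⁻³ → UNSTABLE
  132–137 m: −αΔT+βΔS = −(1.2 × 10⁻⁴)(+1.8)+(7.6 × 10⁻⁴)(+0.80) = 3.9 × 10⁻⁴ → stable
  137–218 m: −αΔT+βΔS = −(1.2 × 10⁻⁴)(-3.9)+(7.6 × 10⁻⁴)(-0.42) = 1.5 × 10⁻⁴ → stable
  218–255 m: −αΔT+βΔS = −(1.2 × 10⁻⁴)(-8.1)+(7.6 × 10⁻⁴)(+0.28) = 1.2 × 10⁻³ → stable
The 99–132 m interval has Δρ < 0: lighter water underlies denser water.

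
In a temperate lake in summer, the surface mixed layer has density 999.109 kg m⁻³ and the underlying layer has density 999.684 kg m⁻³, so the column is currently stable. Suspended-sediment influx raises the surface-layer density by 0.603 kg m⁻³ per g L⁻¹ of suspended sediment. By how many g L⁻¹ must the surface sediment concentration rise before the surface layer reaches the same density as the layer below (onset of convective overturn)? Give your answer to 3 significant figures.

0.954 g L⁻¹

Density deficit of the surface layer: 999.684 − 999.109 = 0.575 kg m⁻³.
Required change = 0.575 / 0.603 = 0.954 g L⁻¹.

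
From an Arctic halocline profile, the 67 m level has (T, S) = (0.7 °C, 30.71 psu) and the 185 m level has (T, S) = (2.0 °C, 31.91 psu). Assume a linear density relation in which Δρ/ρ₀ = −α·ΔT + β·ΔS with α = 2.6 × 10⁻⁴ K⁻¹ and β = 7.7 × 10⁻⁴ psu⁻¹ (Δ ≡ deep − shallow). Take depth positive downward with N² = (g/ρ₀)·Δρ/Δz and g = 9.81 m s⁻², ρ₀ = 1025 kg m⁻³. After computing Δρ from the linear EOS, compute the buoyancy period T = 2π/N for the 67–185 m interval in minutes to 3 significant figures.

ΔT = +1.3 K, ΔS = +1.20 psu (deep − shallow).
Δρ/ρ₀ = −αΔT + βΔS = -3.38 × 10⁻⁴ + 9.24 × 10⁻⁴ = 5.86 × 10⁻⁴, so Δρ ≈ 0.6006 kg m⁻³.
N² = (g/ρ₀)·Δρ/Δz = g·(Δρ/ρ₀)/Δz = 9.81 × 5.86 × 10⁻⁴ / 118 = 4.8717 × 10⁻⁵ s⁻².
N = √(4.8717 × 10⁻⁵) = 6.9798 × 10⁻³ rad s⁻¹ → T = 2π/N = 900.20 s = 15.003 min ≈ 15.0 min.

15.0 min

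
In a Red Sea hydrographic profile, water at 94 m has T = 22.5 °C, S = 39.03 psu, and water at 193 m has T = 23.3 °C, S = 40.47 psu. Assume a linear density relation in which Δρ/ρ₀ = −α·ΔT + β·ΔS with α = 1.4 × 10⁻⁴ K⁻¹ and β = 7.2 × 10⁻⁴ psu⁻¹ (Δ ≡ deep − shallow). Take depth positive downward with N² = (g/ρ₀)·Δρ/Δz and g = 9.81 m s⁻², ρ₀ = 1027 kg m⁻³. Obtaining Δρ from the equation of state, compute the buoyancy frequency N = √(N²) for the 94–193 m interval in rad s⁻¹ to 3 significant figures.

ΔT = +0.8 K, ΔS = +1.44 psu (deep − shallow).
Δρ/ρ₀ = −αΔT + βΔS = -1.12 × 10⁻⁴ + 1.0368 × 10⁻³ = 9.248 × 10⁻⁴, so Δρ ≈ 0.9498 kg m⁻³.
N² = (g/ρ₀)·Δρ/Δz = g·(Δρ/ρ₀)/Δz = 9.81 × 9.248 × 10⁻⁴ / 99 = 9.1639 × 10⁻⁵ s⁻².
N = √(9.1639 × 10⁻⁵) = 9.5728 × 10⁻³ rad s⁻¹ ≈ 9.57 × 10⁻³ rad s⁻¹.

9.57 × 10⁻³ rad s⁻¹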